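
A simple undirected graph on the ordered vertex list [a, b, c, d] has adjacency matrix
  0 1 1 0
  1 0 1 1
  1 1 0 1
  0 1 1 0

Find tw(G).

2

A width-2 tree decomposition is:
Bags: B1 = {a, b, c}  B2 = {b, c, d}
Tree: B1–B2
Every bag has size at most 3, so the width is 3 − 1 = 2 and tw(G) ≤ 2. Conversely, {b, c, d} is a clique of size 3, and the vertices of any clique must share a bag in every tree decomposition; so some bag has ≥ 3 vertices and tw(G) ≥ 2. Combining the bounds, tw(G) = 2.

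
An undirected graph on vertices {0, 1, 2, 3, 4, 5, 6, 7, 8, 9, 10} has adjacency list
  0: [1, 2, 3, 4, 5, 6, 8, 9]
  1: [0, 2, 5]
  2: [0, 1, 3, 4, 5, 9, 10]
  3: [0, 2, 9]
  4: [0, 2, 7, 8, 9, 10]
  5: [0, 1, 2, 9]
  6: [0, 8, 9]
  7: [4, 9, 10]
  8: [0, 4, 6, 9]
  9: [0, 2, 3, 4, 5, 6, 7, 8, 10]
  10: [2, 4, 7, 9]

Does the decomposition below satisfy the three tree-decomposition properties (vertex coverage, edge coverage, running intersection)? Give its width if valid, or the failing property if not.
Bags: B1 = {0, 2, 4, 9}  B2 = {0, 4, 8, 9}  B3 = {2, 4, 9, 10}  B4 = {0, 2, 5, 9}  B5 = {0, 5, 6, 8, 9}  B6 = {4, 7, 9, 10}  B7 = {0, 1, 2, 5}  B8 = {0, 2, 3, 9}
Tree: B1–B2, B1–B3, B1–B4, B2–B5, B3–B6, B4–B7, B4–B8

A tree decomposition must satisfy three properties: every vertex lies in some bag; for every edge, both endpoints lie together in some bag; and for every vertex, the bags containing it form a connected subtree. Here bags containing vertex 5 are not connected in the tree, so the decomposition is invalid.

No — bags containing vertex 5 are not connected in the tree.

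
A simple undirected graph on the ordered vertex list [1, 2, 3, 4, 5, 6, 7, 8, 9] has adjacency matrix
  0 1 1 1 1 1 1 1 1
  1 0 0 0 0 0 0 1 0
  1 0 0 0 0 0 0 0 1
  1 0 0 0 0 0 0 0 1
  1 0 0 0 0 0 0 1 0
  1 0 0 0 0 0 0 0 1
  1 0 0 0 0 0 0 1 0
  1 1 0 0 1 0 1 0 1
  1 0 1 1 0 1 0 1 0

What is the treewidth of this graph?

2

A width-2 tree decomposition is:
Bags: B1 = {1, 7, 8}  B2 = {1, 8, 9}  B3 = {1, 3, 9}  B4 = {1, 4, 9}  B5 = {1, 6, 9}  B6 = {1, 5, 8}  B7 = {1, 2, 8}
Tree: B1–B2, B2–B3, B3–B4, B4–B5, B2–B6, B2–B7
The largest bag has 3 vertices, giving width 2; this decomposition certifies tw(G) ≤ 2. For the lower bound, the 3 vertices {1, 8, 9} are pairwise adjacent, and any tree decomposition puts a clique entirely inside one bag — forcing width ≥ 2. Combining the bounds, tw(G) = 2.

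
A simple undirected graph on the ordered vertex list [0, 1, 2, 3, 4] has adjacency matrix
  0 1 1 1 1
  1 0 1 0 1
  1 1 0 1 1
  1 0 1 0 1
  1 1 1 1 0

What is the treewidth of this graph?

3

A width-3 tree decomposition is:
Bags: B1 = {0, 1, 2, 4}  B2 = {0, 2, 3, 4}
Tree: B1–B2
Each bag holds 4 vertices, so the decomposition has width 3, which upper-bounds the treewidth. Conversely, {0, 1, 2, 4} is a clique of size 4, and the vertices of any clique must share a bag in every tree decomposition; so some bag has ≥ 4 vertices and tw(G) ≥ 3. Hence tw(G) = 3 exactly.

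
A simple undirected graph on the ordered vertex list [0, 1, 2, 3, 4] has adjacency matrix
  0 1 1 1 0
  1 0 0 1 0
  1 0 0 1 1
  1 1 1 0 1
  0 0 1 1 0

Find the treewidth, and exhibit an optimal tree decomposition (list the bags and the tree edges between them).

Every bag has size at most 3, so the width is 3 − 1 = 2 and tw(G) ≤ 2. Conversely, {0, 1, 3} is a clique of size 3, and the vertices of any clique must share a bag in every tree decomposition; so some bag has ≥ 3 vertices and tw(G) ≥ 2. Hence tw(G) = 2 exactly.

Treewidth 2.
One optimal decomposition is:
Bags: B1 = {2, 3, 4}  B2 = {0, 2, 3}  B3 = {0, 1, 3}
Tree: B1–B2, B2–B3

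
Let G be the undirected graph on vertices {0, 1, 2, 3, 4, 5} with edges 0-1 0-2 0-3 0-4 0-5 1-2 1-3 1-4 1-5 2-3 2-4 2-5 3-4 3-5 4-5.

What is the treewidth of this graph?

5

A width-5 tree decomposition is:
Bags: B1 = {0, 1, 2, 3, 4, 5}
Tree: (single bag)
With just one bag of size 6, the width is 6 − 1 = 5, so tw(G) ≤ 5. On the other hand G contains the 6-clique {0, 1, 2, 3, 4, 5}. A clique must lie in a single bag of any decomposition, so no decomposition can have width below 5. Hence tw(G) = 5 exactly.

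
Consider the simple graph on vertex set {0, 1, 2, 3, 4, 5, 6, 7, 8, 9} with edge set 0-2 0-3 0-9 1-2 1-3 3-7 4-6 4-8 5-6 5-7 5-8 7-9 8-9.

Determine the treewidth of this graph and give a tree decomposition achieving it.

Each bag holds 3 vertices, so the decomposition has width 2, which upper-bounds the treewidth. The edges 6–4–8–5–6 form a cycle, so G is not a tree and its treewidth is at least 2. The upper and lower bounds meet at 2, so that is the treewidth.

Treewidth 2.
One such decomposition:
Bags: B1 = {4, 5, 6}  B2 = {4, 5, 8}  B3 = {5, 7, 8}  B4 = {7, 8, 9}  B5 = {3, 7, 9}  B6 = {0, 3, 9}  B7 = {0, 1, 3}  B8 = {0, 1, 2}
Tree: B1–B2, B2–B3, B3–B4, B4–B5, B5–B6, B6–B7, B7–B8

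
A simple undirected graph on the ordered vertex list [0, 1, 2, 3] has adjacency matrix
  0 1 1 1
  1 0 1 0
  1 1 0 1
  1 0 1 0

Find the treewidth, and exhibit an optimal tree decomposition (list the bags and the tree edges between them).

The largest bag has 3 vertices, giving width 2; this decomposition certifies tw(G) ≤ 2. On the other hand G contains the 3-clique {0, 1, 2}. A clique must lie in a single bag of any decomposition, so no decomposition can have width below 2. Combining the bounds, tw(G) = 2.

Treewidth 2.
One optimal decomposition is:
Bags: B1 = {0, 1, 2}  B2 = {0, 2, 3}
Tree: B1–B2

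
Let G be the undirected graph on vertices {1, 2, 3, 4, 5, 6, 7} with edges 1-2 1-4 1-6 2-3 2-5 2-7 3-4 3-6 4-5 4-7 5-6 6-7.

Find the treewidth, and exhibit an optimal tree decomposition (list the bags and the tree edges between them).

Treewidth 3.
One such decomposition:
Bags: B1 = {2, 4, 6, 7}  B2 = {2, 4, 5, 6}  B3 = {2, 3, 4, 6}  B4 = {1, 2, 4, 6}
Tree: B1–B2, B2–B3, B3–B4

The largest bag has 4 vertices, giving width 3; this decomposition certifies tw(G) ≤ 3. For the lower bound: the 4 vertex sets {6,7}, {2,5}, {4}, {3} are disjoint, each induces a connected subgraph, and every pair is joined by at least one edge of G. Contracting each set to a single vertex therefore yields K_{4} as a minor, and since treewidth is minor-monotone, tw(G) ≥ tw(K_{4}) = 3. Combining the bounds, tw(G) = 3.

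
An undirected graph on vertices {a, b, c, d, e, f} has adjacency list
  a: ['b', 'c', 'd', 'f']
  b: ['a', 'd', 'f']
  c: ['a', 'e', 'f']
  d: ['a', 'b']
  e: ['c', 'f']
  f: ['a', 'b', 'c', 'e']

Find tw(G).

2

A width-2 tree decomposition is:
Bags: B1 = {c, e, f}  B2 = {a, c, f}  B3 = {a, b, f}  B4 = {a, b, d}
Tree: B1–B2, B2–B3, B3–B4
The largest bag has 3 vertices, giving width 2; this decomposition certifies tw(G) ≤ 2. For the lower bound, the 3 vertices {a, b, d} are pairwise adjacent, and any tree decomposition puts a clique entirely inside one bag — forcing width ≥ 2. Hence tw(G) = 2 exactly.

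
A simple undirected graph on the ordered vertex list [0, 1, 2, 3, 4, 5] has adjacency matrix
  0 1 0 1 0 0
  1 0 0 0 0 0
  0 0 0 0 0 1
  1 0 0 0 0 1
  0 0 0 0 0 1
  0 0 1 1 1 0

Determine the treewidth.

1

A width-1 tree decomposition is:
Bags: B1 = {0, 1}  B2 = {0, 3}  B3 = {3, 5}  B4 = {2, 5}  B5 = {4, 5}
Tree: B1–B2, B2–B3, B3–B4, B3–B5
Each bag holds 2 vertices, so the decomposition has width 1, which upper-bounds the treewidth. Any graph with an edge has treewidth ≥ 1, and G has the edge 1–0. The upper and lower bounds meet at 1, so that is the treewidth.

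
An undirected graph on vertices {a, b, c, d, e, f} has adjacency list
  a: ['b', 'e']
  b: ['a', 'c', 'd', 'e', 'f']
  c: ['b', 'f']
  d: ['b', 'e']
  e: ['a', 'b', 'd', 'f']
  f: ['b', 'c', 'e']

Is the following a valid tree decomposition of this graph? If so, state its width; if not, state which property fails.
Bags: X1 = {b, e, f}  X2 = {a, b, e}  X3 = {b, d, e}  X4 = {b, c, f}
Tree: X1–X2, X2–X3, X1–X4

Yes; width 2.

Every vertex of G appears in some bag (union = {a, b, c, d, e, f}); every edge is covered by a bag; and for each vertex v the set of bags containing v is connected in the bag tree. The decomposition is therefore valid. The largest bag has 3 vertices, so the width is 2.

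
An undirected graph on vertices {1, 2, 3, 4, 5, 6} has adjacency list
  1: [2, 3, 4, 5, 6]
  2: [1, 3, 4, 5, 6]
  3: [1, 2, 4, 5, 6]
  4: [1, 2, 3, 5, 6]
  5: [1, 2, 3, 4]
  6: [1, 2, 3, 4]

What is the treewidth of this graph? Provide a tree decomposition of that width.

The largest bag has 5 vertices, giving width 4; this decomposition certifies tw(G) ≤ 4. Conversely, {1, 2, 3, 4, 5} is a clique of size 5, and the vertices of any clique must share a bag in every tree decomposition; so some bag has ≥ 5 vertices and tw(G) ≥ 4. Hence tw(G) = 4 exactly.

Treewidth 4.
One such decomposition:
Bags: B1 = {1, 2, 3, 4, 6}  B2 = {1, 2, 3, 4, 5}
Tree: B1–B2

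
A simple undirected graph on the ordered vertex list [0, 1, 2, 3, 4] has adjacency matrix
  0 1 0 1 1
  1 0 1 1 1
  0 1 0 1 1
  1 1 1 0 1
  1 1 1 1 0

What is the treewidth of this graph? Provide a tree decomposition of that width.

The largest bag has 4 vertices, giving width 3; this decomposition certifies tw(G) ≤ 3. On the other hand G contains the 4-clique {0, 1, 3, 4}. A clique must lie in a single bag of any decomposition, so no decomposition can have width below 3. Hence tw(G) = 3 exactly.

Treewidth 3.
One optimal decomposition is:
Bags: B1 = {1, 2, 3, 4}  B2 = {0, 1, 3, 4}
Tree: B1–B2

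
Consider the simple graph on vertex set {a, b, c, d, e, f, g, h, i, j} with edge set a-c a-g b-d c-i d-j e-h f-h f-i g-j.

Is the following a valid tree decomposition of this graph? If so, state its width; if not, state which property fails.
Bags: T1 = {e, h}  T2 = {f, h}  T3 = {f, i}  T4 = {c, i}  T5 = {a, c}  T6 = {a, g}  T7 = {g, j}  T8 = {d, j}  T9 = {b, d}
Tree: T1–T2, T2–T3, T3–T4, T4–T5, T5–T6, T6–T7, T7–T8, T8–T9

Vertex coverage: the bags together contain {a, b, c, d, e, f, g, h, i, j}, the full vertex set. Edge coverage: each edge of G has both endpoints in at least one bag. Running intersection: for every vertex, the bags containing it form a connected subtree. All three properties hold, so this is a valid tree decomposition of width max|bag| − 1 = 1, and hence tw(G) ≤ 1.

Yes; width 1.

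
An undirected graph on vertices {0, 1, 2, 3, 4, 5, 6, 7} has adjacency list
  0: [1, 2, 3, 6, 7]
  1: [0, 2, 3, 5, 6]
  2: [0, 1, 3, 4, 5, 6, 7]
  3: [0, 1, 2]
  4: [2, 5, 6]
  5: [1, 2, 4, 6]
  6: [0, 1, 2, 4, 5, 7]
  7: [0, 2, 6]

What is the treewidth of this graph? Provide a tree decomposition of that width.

The largest bag has 4 vertices, giving width 3; this decomposition certifies tw(G) ≤ 3. Conversely, {0, 1, 2, 3} is a clique of size 4, and the vertices of any clique must share a bag in every tree decomposition; so some bag has ≥ 4 vertices and tw(G) ≥ 3. The upper and lower bounds meet at 3, so that is the treewidth.

Treewidth 3.
One such decomposition:
Bags: B1 = {1, 2, 5, 6}  B2 = {0, 1, 2, 6}  B3 = {2, 4, 5, 6}  B4 = {0, 2, 6, 7}  B5 = {0, 1, 2, 3}
Tree: B1–B2, B1–B3, B2–B4, B2–B5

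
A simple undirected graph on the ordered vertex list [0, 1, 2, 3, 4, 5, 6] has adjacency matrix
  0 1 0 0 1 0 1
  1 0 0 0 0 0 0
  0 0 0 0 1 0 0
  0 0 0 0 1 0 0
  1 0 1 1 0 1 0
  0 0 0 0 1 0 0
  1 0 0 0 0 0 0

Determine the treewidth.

A width-1 tree decomposition is:
Bags: B1 = {0, 6}  B2 = {0, 4}  B3 = {2, 4}  B4 = {0, 1}  B5 = {4, 5}  B6 = {3, 4}
Tree: B1–B2, B2–B3, B2–B4, B2–B5, B5–B6
The largest bag has 2 vertices, giving width 1; this decomposition certifies tw(G) ≤ 1. G has an edge, so its treewidth is at least 1. Hence tw(G) = 1 exactly.

1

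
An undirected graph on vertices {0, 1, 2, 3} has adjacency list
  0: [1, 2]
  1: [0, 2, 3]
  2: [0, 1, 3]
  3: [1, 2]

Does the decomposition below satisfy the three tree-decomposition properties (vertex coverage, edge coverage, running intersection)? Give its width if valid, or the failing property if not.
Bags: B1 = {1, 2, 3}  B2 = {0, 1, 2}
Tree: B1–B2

Checking the three conditions: (i) the bags cover all of {0, 1, 2, 3}; (ii) for each edge, some bag contains both endpoints; (iii) the bags containing any fixed vertex form a subtree. All hold, so the decomposition is valid with width 3 − 1 = 2.

Yes; width 2.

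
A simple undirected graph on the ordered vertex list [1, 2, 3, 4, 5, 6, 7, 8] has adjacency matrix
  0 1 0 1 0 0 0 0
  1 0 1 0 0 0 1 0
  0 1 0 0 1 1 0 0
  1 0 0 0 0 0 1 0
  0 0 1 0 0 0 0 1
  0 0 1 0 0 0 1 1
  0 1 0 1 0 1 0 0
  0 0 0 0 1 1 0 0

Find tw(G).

A width-2 tree decomposition is:
Bags: B1 = {3, 5, 8}  B2 = {3, 6, 8}  B3 = {2, 3, 6}  B4 = {2, 6, 7}  B5 = {1, 2, 7}  B6 = {1, 4, 7}
Tree: B1–B2, B2–B3, B3–B4, B4–B5, B5–B6
Each bag holds 3 vertices, so the decomposition has width 2, which upper-bounds the treewidth. The edges 5–8–6–3–5 form a cycle, so G is not a tree and its treewidth is at least 2. Hence tw(G) = 2 exactly.

2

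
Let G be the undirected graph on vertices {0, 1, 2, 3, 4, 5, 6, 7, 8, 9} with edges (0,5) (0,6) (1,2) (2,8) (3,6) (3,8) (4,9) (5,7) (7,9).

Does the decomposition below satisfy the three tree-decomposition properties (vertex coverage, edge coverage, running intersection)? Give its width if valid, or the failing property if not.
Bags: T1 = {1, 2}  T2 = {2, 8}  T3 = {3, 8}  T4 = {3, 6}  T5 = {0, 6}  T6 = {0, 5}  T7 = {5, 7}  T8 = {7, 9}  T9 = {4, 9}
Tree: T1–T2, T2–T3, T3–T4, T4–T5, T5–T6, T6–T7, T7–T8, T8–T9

Every vertex of G appears in some bag (union = {0, 1, 2, 3, 4, 5, 6, 7, 8, 9}); every edge is covered by a bag; and for each vertex v the set of bags containing v is connected in the bag tree. The decomposition is therefore valid. The largest bag has 2 vertices, so the width is 1.

Yes; width 1.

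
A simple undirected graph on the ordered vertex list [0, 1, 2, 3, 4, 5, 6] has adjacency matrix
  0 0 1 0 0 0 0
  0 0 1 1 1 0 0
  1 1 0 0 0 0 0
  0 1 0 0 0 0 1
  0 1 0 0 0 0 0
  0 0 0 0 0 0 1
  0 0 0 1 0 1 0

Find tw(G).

A width-1 tree decomposition is:
Bags: B1 = {1, 2}  B2 = {1, 4}  B3 = {0, 2}  B4 = {1, 3}  B5 = {3, 6}  B6 = {5, 6}
Tree: B1–B2, B1–B3, B1–B4, B4–B5, B5–B6
The largest bag has 2 vertices, giving width 1; this decomposition certifies tw(G) ≤ 1. G has an edge, so its treewidth is at least 1. Combining the bounds, tw(G) = 1.

1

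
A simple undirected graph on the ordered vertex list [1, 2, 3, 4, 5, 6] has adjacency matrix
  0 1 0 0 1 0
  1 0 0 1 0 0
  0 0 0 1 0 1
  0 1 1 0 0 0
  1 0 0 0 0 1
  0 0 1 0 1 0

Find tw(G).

A width-2 tree decomposition is:
Bags: B1 = {3, 4, 6}  B2 = {2, 4, 6}  B3 = {1, 2, 6}  B4 = {1, 5, 6}
Tree: B1–B2, B2–B3, B3–B4
Each bag holds 3 vertices, so the decomposition has width 2, which upper-bounds the treewidth. For the lower bound, G contains the cycle 6–3–4–2–1–5–6, so G is not a forest; only forests have treewidth ≤ 1, hence tw(G) ≥ 2. The upper and lower bounds meet at 2, so that is the treewidth.

2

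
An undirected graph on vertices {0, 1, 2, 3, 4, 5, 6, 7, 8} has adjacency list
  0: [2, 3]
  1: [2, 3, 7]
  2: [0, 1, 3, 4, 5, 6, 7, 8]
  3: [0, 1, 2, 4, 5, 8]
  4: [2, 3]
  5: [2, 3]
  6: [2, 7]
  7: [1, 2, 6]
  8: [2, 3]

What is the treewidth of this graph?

2

A width-2 tree decomposition is:
Bags: B1 = {1, 2, 3}  B2 = {0, 2, 3}  B3 = {2, 3, 5}  B4 = {1, 2, 7}  B5 = {2, 6, 7}  B6 = {2, 3, 4}  B7 = {2, 3, 8}
Tree: B1–B2, B1–B3, B1–B4, B4–B5, B3–B6, B2–B7
The largest bag has 3 vertices, giving width 2; this decomposition certifies tw(G) ≤ 2. For the lower bound, the 3 vertices {0, 2, 3} are pairwise adjacent, and any tree decomposition puts a clique entirely inside one bag — forcing width ≥ 2. Therefore the treewidth is 2.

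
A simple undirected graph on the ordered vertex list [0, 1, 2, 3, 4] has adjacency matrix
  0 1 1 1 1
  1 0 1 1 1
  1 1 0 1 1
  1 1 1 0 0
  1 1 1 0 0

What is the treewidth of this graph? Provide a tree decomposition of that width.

Treewidth 3.
Bags: B1 = {0, 1, 2, 3}  B2 = {0, 1, 2, 4}
Tree: B1–B2

Each bag holds 4 vertices, so the decomposition has width 3, which upper-bounds the treewidth. On the other hand G contains the 4-clique {0, 1, 2, 3}. A clique must lie in a single bag of any decomposition, so no decomposition can have width below 3. The upper and lower bounds meet at 3, so that is the treewidth.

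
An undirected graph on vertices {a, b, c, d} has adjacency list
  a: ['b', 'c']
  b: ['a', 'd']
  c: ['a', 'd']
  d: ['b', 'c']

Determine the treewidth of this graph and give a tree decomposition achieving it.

Each bag holds 3 vertices, so the decomposition has width 2, which upper-bounds the treewidth. The edges b–d–c–a–b form a cycle, so G is not a tree and its treewidth is at least 2. Therefore the treewidth is 2.

Treewidth 2.
One optimal decomposition is:
Bags: B1 = {b, c, d}  B2 = {a, b, c}
Tree: B1–B2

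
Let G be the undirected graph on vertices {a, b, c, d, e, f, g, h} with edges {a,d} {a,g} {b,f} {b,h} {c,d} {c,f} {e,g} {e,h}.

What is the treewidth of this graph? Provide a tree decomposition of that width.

Treewidth 2.
One optimal decomposition is:
Bags: B1 = {a, e, g}  B2 = {a, e, h}  B3 = {a, b, h}  B4 = {a, b, f}  B5 = {a, c, f}  B6 = {a, c, d}
Tree: B1–B2, B2–B3, B3–B4, B4–B5, B5–B6

The largest bag has 3 vertices, giving width 2; this decomposition certifies tw(G) ≤ 2. Since a–g–e–h–b–f–c–d–a is a cycle in G, G is not acyclic. Forests are exactly the graphs of treewidth ≤ 1, so tw(G) ≥ 2. Hence tw(G) = 2 exactly.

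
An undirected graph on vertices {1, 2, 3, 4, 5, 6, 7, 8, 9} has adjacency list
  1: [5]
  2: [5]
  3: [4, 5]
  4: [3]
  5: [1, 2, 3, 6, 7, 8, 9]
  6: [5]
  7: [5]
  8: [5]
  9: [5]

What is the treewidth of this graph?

1

A width-1 tree decomposition is:
Bags: B1 = {5, 9}  B2 = {5, 6}  B3 = {5, 8}  B4 = {1, 5}  B5 = {3, 5}  B6 = {3, 4}  B7 = {5, 7}  B8 = {2, 5}
Tree: B1–B2, B2–B3, B1–B4, B3–B5, B5–B6, B1–B7, B1–B8
Every bag has size at most 2, so the width is 2 − 1 = 1 and tw(G) ≤ 1. Since G has at least one edge (e.g. 9–5), it is not an edgeless graph, so tw(G) ≥ 1. Therefore the treewidth is 1.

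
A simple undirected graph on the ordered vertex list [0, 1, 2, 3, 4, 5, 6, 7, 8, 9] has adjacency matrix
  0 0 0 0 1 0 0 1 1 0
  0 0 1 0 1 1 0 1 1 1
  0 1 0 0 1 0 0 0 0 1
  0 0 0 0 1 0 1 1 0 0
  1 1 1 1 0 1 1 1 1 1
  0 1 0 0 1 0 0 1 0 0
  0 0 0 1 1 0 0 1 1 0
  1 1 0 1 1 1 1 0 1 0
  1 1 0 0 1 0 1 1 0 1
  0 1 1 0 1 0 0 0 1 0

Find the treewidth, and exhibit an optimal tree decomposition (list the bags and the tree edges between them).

The largest bag has 4 vertices, giving width 3; this decomposition certifies tw(G) ≤ 3. Conversely, {1, 4, 8, 9} is a clique of size 4, and the vertices of any clique must share a bag in every tree decomposition; so some bag has ≥ 4 vertices and tw(G) ≥ 3. Hence tw(G) = 3 exactly.

Treewidth 3.
One such decomposition:
Bags: B1 = {1, 4, 8, 9}  B2 = {1, 2, 4, 9}  B3 = {1, 4, 7, 8}  B4 = {4, 6, 7, 8}  B5 = {1, 4, 5, 7}  B6 = {3, 4, 6, 7}  B7 = {0, 4, 7, 8}
Tree: B1–B2, B1–B3, B3–B4, B3–B5, B4–B6, B3–B7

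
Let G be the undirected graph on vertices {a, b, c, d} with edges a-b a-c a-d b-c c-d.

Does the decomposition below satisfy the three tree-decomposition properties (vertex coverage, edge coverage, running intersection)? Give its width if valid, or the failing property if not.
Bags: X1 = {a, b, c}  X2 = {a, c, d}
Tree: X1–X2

Vertex coverage: the bags together contain {a, b, c, d}, the full vertex set. Edge coverage: each edge of G has both endpoints in at least one bag. Running intersection: for every vertex, the bags containing it form a connected subtree. All three properties hold, so this is a valid tree decomposition of width max|bag| − 1 = 2, and hence tw(G) ≤ 2.

Yes; width 2.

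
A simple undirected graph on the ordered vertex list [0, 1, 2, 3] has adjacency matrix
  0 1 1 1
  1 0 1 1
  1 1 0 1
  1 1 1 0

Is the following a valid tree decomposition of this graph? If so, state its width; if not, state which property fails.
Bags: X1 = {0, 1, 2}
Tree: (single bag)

A tree decomposition must satisfy three properties: every vertex lies in some bag; for every edge, both endpoints lie together in some bag; and for every vertex, the bags containing it form a connected subtree. Here vertex 3 appears in no bag, so the decomposition is invalid.

No — vertex 3 appears in no bag.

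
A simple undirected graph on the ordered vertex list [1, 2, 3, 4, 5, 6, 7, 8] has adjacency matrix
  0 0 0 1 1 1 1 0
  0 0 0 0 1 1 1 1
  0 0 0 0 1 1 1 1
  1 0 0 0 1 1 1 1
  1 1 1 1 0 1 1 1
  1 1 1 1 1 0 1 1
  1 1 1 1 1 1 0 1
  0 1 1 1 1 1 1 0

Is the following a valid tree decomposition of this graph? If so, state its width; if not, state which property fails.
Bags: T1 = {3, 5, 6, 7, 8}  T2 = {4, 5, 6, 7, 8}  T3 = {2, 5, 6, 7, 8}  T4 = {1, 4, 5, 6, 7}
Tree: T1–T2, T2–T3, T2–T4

Yes; width 4.

Every vertex of G appears in some bag (union = {1, 2, 3, 4, 5, 6, 7, 8}); every edge is covered by a bag; and for each vertex v the set of bags containing v is connected in the bag tree. The decomposition is therefore valid. The largest bag has 5 vertices, so the width is 4.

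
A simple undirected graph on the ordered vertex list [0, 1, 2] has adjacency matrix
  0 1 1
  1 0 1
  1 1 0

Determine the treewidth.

2

A width-2 tree decomposition is:
Bags: B1 = {0, 1, 2}
Tree: (single bag)
A single bag containing all 3 vertices is trivially a valid decomposition of width 2. For the lower bound, the 3 vertices {0, 1, 2} are pairwise adjacent, and any tree decomposition puts a clique entirely inside one bag — forcing width ≥ 2. The upper and lower bounds meet at 2, so that is the treewidth.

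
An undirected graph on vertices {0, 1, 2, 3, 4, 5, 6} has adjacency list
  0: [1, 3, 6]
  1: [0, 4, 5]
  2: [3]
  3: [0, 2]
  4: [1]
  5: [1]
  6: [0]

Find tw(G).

A width-1 tree decomposition is:
Bags: B1 = {1, 4}  B2 = {0, 1}  B3 = {0, 3}  B4 = {0, 6}  B5 = {1, 5}  B6 = {2, 3}
Tree: B1–B2, B2–B3, B3–B4, B2–B5, B3–B6
Each bag holds 2 vertices, so the decomposition has width 1, which upper-bounds the treewidth. G has an edge, so its treewidth is at least 1. Combining the bounds, tw(G) = 1.

1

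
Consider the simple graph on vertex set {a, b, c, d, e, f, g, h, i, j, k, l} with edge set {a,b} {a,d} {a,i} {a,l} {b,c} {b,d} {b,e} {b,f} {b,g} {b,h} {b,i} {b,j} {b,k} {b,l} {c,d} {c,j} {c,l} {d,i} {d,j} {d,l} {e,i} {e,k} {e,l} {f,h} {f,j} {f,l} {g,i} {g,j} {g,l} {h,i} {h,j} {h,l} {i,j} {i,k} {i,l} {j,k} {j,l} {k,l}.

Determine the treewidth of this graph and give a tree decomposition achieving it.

Each bag holds 5 vertices, so the decomposition has width 4, which upper-bounds the treewidth. On the other hand G contains the 5-clique {b, c, d, j, l}. A clique must lie in a single bag of any decomposition, so no decomposition can have width below 4. Hence tw(G) = 4 exactly.

Treewidth 4.
One such decomposition:
Bags: B1 = {b, h, i, j, l}  B2 = {b, i, j, k, l}  B3 = {b, d, i, j, l}  B4 = {b, e, i, k, l}  B5 = {b, c, d, j, l}  B6 = {b, f, h, j, l}  B7 = {b, g, i, j, l}  B8 = {a, b, d, i, l}
Tree: B1–B2, B1–B3, B2–B4, B3–B5, B1–B6, B3–B7, B3–B8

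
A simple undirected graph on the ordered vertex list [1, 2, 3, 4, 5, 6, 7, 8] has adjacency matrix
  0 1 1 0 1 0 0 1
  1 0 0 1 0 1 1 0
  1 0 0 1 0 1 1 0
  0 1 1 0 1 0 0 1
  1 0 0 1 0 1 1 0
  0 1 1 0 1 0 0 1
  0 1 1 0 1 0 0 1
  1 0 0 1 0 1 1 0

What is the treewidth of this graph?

4

A width-4 tree decomposition is:
Bags: B1 = {2, 3, 5, 6, 8}  B2 = {2, 3, 4, 5, 8}  B3 = {2, 3, 5, 7, 8}  B4 = {1, 2, 3, 5, 8}
Tree: B1–B2, B2–B3, B3–B4
The largest bag has 5 vertices, giving width 4; this decomposition certifies tw(G) ≤ 4. For the lower bound: the 5 vertex sets {5,6}, {4,8}, {3,7}, {2}, {1} are disjoint, each induces a connected subgraph, and every pair is joined by at least one edge of G. Contracting each set to a single vertex therefore yields K_{5} as a minor, and since treewidth is minor-monotone, tw(G) ≥ tw(K_{5}) = 4. Combining the bounds, tw(G) = 4.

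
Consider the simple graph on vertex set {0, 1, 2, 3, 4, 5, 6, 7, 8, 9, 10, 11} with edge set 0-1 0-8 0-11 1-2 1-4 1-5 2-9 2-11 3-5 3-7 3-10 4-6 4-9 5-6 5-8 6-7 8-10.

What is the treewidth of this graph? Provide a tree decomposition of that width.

The largest bag has 4 vertices, giving width 3; this decomposition certifies tw(G) ≤ 3. For the lower bound: the 4 vertex sets {2,9,11}, {0}, {1}, {4,5,6,8} are disjoint, each induces a connected subgraph, and every pair is joined by at least one edge of G. Contracting each set to a single vertex therefore yields K_{4} as a minor, and since treewidth is minor-monotone, tw(G) ≥ tw(K_{4}) = 3. Combining the bounds, tw(G) = 3.

Treewidth 3.
One such decomposition:
Bags: B1 = {0, 2, 9, 11}  B2 = {0, 1, 2, 9}  B3 = {0, 1, 4, 9}  B4 = {0, 1, 4, 8}  B5 = {1, 4, 5, 8}  B6 = {4, 5, 6, 8}  B7 = {5, 6, 8, 10}  B8 = {3, 5, 6, 10}  B9 = {3, 6, 7, 10}
Tree: B1–B2, B2–B3, B3–B4, B4–B5, B5–B6, B6–B7, B7–B8, B8–B9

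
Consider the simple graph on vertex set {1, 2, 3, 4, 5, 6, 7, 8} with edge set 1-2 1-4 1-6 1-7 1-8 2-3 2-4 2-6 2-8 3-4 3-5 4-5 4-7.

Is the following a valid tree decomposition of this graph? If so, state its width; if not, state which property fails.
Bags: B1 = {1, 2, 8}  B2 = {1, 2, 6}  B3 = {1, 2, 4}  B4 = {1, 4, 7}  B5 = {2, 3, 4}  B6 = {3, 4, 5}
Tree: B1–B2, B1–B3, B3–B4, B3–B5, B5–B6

Every vertex of G appears in some bag (union = {1, 2, 3, 4, 5, 6, 7, 8}); every edge is covered by a bag; and for each vertex v the set of bags containing v is connected in the bag tree. The decomposition is therefore valid. The largest bag has 3 vertices, so the width is 2.

Yes; width 2.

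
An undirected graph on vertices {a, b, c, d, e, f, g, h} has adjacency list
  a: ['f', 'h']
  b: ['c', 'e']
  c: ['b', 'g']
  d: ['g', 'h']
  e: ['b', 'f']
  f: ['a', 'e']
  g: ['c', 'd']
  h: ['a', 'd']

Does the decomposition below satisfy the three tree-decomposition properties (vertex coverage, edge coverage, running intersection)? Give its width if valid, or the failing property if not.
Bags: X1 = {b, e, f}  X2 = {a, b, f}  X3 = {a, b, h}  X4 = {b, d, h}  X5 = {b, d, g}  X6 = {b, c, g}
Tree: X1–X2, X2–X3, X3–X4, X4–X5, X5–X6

Every vertex of G appears in some bag (union = {a, b, c, d, e, f, g, h}); every edge is covered by a bag; and for each vertex v the set of bags containing v is connected in the bag tree. The decomposition is therefore valid. The largest bag has 3 vertices, so the width is 2.

Yes; width 2.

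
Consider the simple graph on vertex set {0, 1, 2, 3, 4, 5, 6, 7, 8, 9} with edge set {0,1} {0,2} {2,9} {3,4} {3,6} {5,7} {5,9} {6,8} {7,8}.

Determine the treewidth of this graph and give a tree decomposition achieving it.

The largest bag has 2 vertices, giving width 1; this decomposition certifies tw(G) ≤ 1. Since G has at least one edge (e.g. 1–0), it is not an edgeless graph, so tw(G) ≥ 1. Combining the bounds, tw(G) = 1.

Treewidth 1.
One optimal decomposition is:
Bags: B1 = {0, 1}  B2 = {0, 2}  B3 = {2, 9}  B4 = {5, 9}  B5 = {5, 7}  B6 = {7, 8}  B7 = {6, 8}  B8 = {3, 6}  B9 = {3, 4}
Tree: B1–B2, B2–B3, B3–B4, B4–B5, B5–B6, B6–B7, B7–B8, B8–B9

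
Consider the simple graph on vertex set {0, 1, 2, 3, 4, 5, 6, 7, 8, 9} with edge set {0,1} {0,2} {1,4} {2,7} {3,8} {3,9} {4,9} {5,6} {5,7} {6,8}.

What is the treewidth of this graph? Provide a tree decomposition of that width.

Treewidth 2.
One such decomposition:
Bags: B1 = {3, 4, 9}  B2 = {3, 4, 8}  B3 = {4, 6, 8}  B4 = {4, 5, 6}  B5 = {4, 5, 7}  B6 = {2, 4, 7}  B7 = {0, 2, 4}  B8 = {0, 1, 4}
Tree: B1–B2, B2–B3, B3–B4, B4–B5, B5–B6, B6–B7, B7–B8

The largest bag has 3 vertices, giving width 2; this decomposition certifies tw(G) ≤ 2. Since 4–9–3–8–6–5–7–2–0–1–4 is a cycle in G, G is not acyclic. Forests are exactly the graphs of treewidth ≤ 1, so tw(G) ≥ 2. Combining the bounds, tw(G) = 2.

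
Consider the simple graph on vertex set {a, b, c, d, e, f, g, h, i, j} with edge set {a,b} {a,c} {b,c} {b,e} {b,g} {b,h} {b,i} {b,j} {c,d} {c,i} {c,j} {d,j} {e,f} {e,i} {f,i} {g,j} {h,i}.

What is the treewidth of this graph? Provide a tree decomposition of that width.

Each bag holds 3 vertices, so the decomposition has width 2, which upper-bounds the treewidth. For the lower bound, the 3 vertices {c, d, j} are pairwise adjacent, and any tree decomposition puts a clique entirely inside one bag — forcing width ≥ 2. The upper and lower bounds meet at 2, so that is the treewidth.

Treewidth 2.
One such decomposition:
Bags: B1 = {b, e, i}  B2 = {b, c, i}  B3 = {b, c, j}  B4 = {b, h, i}  B5 = {b, g, j}  B6 = {a, b, c}  B7 = {e, f, i}  B8 = {c, d, j}
Tree: B1–B2, B2–B3, B1–B4, B3–B5, B2–B6, B1–B7, B3–B8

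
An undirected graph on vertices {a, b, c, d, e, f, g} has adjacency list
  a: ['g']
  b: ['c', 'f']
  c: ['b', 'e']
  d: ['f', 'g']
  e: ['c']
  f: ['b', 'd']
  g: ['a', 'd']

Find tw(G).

1

A width-1 tree decomposition is:
Bags: B1 = {a, g}  B2 = {d, g}  B3 = {d, f}  B4 = {b, f}  B5 = {b, c}  B6 = {c, e}
Tree: B1–B2, B2–B3, B3–B4, B4–B5, B5–B6
The largest bag has 2 vertices, giving width 1; this decomposition certifies tw(G) ≤ 1. Since G has at least one edge (e.g. a–g), it is not an edgeless graph, so tw(G) ≥ 1. Combining the bounds, tw(G) = 1.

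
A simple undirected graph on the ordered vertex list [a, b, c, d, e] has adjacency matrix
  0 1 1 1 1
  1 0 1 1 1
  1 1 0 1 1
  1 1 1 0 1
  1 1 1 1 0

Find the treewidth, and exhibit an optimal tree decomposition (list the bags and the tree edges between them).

Treewidth 4.
One optimal decomposition is:
Bags: B1 = {a, b, c, d, e}
Tree: (single bag)

With just one bag of size 5, the width is 5 − 1 = 4, so tw(G) ≤ 4. For the lower bound, the 5 vertices {a, b, c, d, e} are pairwise adjacent, and any tree decomposition puts a clique entirely inside one bag — forcing width ≥ 4. Hence tw(G) = 4 exactly.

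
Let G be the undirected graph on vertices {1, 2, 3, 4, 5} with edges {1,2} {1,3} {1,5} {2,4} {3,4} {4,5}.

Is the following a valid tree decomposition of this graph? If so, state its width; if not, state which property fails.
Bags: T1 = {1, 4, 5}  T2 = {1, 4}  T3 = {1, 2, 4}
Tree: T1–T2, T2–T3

A tree decomposition must satisfy three properties: every vertex lies in some bag; for every edge, both endpoints lie together in some bag; and for every vertex, the bags containing it form a connected subtree. Here vertex 3 appears in no bag, so the decomposition is invalid.

No — vertex 3 appears in no bag.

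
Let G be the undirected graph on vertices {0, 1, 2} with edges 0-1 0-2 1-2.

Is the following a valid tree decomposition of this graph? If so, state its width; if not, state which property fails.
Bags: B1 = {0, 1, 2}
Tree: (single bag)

Vertex coverage: the bags together contain {0, 1, 2}, the full vertex set. Edge coverage: each edge of G has both endpoints in at least one bag. Running intersection: for every vertex, the bags containing it form a connected subtree. All three properties hold, so this is a valid tree decomposition of width max|bag| − 1 = 2, and hence tw(G) ≤ 2.

Yes; width 2.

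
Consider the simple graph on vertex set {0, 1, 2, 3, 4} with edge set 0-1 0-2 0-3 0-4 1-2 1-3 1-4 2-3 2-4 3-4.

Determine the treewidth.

4

A width-4 tree decomposition is:
Bags: B1 = {0, 1, 2, 3, 4}
Tree: (single bag)
A single bag containing all 5 vertices is trivially a valid decomposition of width 4. Conversely, {0, 1, 2, 3, 4} is a clique of size 5, and the vertices of any clique must share a bag in every tree decomposition; so some bag has ≥ 5 vertices and tw(G) ≥ 4. Therefore the treewidth is 4.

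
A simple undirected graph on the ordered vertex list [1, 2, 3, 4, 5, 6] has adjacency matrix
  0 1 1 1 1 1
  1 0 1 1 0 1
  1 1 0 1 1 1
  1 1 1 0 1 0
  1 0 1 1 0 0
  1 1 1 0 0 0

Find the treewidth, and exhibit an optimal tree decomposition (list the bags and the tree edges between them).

Treewidth 3.
Bags: B1 = {1, 3, 4, 5}  B2 = {1, 2, 3, 4}  B3 = {1, 2, 3, 6}
Tree: B1–B2, B2–B3

Each bag holds 4 vertices, so the decomposition has width 3, which upper-bounds the treewidth. On the other hand G contains the 4-clique {1, 2, 3, 4}. A clique must lie in a single bag of any decomposition, so no decomposition can have width below 3. Hence tw(G) = 3 exactly.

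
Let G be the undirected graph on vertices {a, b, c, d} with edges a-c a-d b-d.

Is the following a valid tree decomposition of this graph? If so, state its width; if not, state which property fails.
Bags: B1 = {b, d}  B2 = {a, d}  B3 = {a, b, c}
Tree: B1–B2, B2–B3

No — bags containing vertex b are not connected in the tree.

A tree decomposition must satisfy three properties: every vertex lies in some bag; for every edge, both endpoints lie together in some bag; and for every vertex, the bags containing it form a connected subtree. Here bags containing vertex b are not connected in the tree, so the decomposition is invalid.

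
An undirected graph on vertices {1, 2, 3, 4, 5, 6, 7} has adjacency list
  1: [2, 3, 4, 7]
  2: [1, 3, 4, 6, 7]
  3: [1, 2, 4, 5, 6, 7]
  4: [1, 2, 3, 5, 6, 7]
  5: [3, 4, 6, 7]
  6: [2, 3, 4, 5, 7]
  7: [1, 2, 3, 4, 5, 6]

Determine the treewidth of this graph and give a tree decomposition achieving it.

Treewidth 4.
One such decomposition:
Bags: B1 = {1, 2, 3, 4, 7}  B2 = {2, 3, 4, 6, 7}  B3 = {3, 4, 5, 6, 7}
Tree: B1–B2, B2–B3

Each bag holds 5 vertices, so the decomposition has width 4, which upper-bounds the treewidth. For the lower bound, the 5 vertices {1, 2, 3, 4, 7} are pairwise adjacent, and any tree decomposition puts a clique entirely inside one bag — forcing width ≥ 4. Therefore the treewidth is 4.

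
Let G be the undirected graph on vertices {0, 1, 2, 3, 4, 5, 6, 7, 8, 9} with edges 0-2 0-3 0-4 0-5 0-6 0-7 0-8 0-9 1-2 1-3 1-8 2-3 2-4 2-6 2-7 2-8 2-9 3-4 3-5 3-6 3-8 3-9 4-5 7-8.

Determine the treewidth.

A width-3 tree decomposition is:
Bags: B1 = {0, 2, 7, 8}  B2 = {0, 2, 3, 8}  B3 = {0, 2, 3, 6}  B4 = {0, 2, 3, 4}  B5 = {0, 2, 3, 9}  B6 = {1, 2, 3, 8}  B7 = {0, 3, 4, 5}
Tree: B1–B2, B2–B3, B3–B4, B2–B5, B2–B6, B4–B7
Every bag has size at most 4, so the width is 4 − 1 = 3 and tw(G) ≤ 3. For the lower bound, the 4 vertices {0, 2, 3, 8} are pairwise adjacent, and any tree decomposition puts a clique entirely inside one bag — forcing width ≥ 3. The upper and lower bounds meet at 3, so that is the treewidth.

3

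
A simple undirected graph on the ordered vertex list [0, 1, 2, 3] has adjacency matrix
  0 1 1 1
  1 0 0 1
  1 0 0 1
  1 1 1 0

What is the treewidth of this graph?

2

A width-2 tree decomposition is:
Bags: B1 = {0, 2, 3}  B2 = {0, 1, 3}
Tree: B1–B2
The largest bag has 3 vertices, giving width 2; this decomposition certifies tw(G) ≤ 2. On the other hand G contains the 3-clique {0, 1, 3}. A clique must lie in a single bag of any decomposition, so no decomposition can have width below 2. The upper and lower bounds meet at 2, so that is the treewidth.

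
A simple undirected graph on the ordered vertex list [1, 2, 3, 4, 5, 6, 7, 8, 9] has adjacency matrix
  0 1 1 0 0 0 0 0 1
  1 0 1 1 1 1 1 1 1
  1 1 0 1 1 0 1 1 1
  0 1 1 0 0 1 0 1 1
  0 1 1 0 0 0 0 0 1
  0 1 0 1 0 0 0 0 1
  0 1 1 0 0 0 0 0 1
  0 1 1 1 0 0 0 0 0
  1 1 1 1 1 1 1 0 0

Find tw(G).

A width-3 tree decomposition is:
Bags: B1 = {2, 3, 5, 9}  B2 = {2, 3, 7, 9}  B3 = {2, 3, 4, 9}  B4 = {2, 3, 4, 8}  B5 = {1, 2, 3, 9}  B6 = {2, 4, 6, 9}
Tree: B1–B2, B1–B3, B3–B4, B3–B5, B3–B6
The largest bag has 4 vertices, giving width 3; this decomposition certifies tw(G) ≤ 3. For the lower bound, the 4 vertices {2, 3, 4, 8} are pairwise adjacent, and any tree decomposition puts a clique entirely inside one bag — forcing width ≥ 3. Hence tw(G) = 3 exactly.

3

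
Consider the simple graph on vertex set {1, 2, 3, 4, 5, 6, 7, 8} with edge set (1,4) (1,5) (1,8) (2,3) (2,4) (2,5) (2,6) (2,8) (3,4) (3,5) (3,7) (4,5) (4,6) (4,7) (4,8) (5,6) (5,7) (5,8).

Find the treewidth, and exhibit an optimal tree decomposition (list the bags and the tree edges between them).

Every bag has size at most 4, so the width is 4 − 1 = 3 and tw(G) ≤ 3. On the other hand G contains the 4-clique {1, 4, 5, 8}. A clique must lie in a single bag of any decomposition, so no decomposition can have width below 3. Therefore the treewidth is 3.

Treewidth 3.
Bags: B1 = {2, 3, 4, 5}  B2 = {3, 4, 5, 7}  B3 = {2, 4, 5, 8}  B4 = {1, 4, 5, 8}  B5 = {2, 4, 5, 6}
Tree: B1–B2, B1–B3, B3–B4, B1–B5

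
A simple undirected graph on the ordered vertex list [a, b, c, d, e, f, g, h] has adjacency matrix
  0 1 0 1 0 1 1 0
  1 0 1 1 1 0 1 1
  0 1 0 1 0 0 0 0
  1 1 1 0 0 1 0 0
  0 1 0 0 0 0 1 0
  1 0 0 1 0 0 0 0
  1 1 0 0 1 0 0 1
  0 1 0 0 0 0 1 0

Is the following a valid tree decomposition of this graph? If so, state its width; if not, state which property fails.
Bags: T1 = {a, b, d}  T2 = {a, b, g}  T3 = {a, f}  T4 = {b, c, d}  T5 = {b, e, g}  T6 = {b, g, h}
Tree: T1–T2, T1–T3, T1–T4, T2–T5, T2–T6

A tree decomposition must satisfy three properties: every vertex lies in some bag; for every edge, both endpoints lie together in some bag; and for every vertex, the bags containing it form a connected subtree. Here edge (d,f) lies in no bag, so the decomposition is invalid.

No — edge (d,f) lies in no bag.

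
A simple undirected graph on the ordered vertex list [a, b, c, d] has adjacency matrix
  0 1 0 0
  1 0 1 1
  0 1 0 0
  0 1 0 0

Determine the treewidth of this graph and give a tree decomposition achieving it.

The largest bag has 2 vertices, giving width 1; this decomposition certifies tw(G) ≤ 1. G has an edge, so its treewidth is at least 1. The upper and lower bounds meet at 1, so that is the treewidth.

Treewidth 1.
One optimal decomposition is:
Bags: B1 = {a, b}  B2 = {b, c}  B3 = {b, d}
Tree: B1–B2, B1–B3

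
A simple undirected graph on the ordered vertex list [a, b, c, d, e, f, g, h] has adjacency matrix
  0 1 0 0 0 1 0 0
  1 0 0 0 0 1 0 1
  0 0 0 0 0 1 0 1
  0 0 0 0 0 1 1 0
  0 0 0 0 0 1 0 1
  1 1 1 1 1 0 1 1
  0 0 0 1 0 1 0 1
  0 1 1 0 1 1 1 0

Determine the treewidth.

A width-2 tree decomposition is:
Bags: B1 = {b, f, h}  B2 = {c, f, h}  B3 = {e, f, h}  B4 = {f, g, h}  B5 = {a, b, f}  B6 = {d, f, g}
Tree: B1–B2, B1–B3, B3–B4, B1–B5, B4–B6
Each bag holds 3 vertices, so the decomposition has width 2, which upper-bounds the treewidth. Conversely, {d, f, g} is a clique of size 3, and the vertices of any clique must share a bag in every tree decomposition; so some bag has ≥ 3 vertices and tw(G) ≥ 2. Hence tw(G) = 2 exactly.

2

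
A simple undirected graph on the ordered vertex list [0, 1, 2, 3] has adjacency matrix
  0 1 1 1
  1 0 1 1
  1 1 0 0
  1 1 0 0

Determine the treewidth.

A width-2 tree decomposition is:
Bags: B1 = {0, 1, 2}  B2 = {0, 1, 3}
Tree: B1–B2
Every bag has size at most 3, so the width is 3 − 1 = 2 and tw(G) ≤ 2. On the other hand G contains the 3-clique {0, 1, 2}. A clique must lie in a single bag of any decomposition, so no decomposition can have width below 2. The upper and lower bounds meet at 2, so that is the treewidth.

2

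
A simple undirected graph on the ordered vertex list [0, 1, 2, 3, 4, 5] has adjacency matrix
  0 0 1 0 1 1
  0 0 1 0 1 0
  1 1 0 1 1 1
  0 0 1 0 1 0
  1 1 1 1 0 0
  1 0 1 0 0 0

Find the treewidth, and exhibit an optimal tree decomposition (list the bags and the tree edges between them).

Treewidth 2.
Bags: B1 = {2, 3, 4}  B2 = {1, 2, 4}  B3 = {0, 2, 4}  B4 = {0, 2, 5}
Tree: B1–B2, B2–B3, B3–B4

Each bag holds 3 vertices, so the decomposition has width 2, which upper-bounds the treewidth. Conversely, {0, 2, 4} is a clique of size 3, and the vertices of any clique must share a bag in every tree decomposition; so some bag has ≥ 3 vertices and tw(G) ≥ 2. The upper and lower bounds meet at 2, so that is the treewidth.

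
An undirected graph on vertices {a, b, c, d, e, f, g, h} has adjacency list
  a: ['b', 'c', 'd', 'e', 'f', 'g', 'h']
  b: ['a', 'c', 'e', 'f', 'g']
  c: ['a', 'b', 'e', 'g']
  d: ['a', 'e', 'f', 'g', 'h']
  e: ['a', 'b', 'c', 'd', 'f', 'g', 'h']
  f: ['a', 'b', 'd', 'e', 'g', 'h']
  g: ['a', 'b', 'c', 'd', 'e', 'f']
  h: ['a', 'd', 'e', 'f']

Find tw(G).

4

A width-4 tree decomposition is:
Bags: B1 = {a, d, e, f, h}  B2 = {a, d, e, f, g}  B3 = {a, b, e, f, g}  B4 = {a, b, c, e, g}
Tree: B1–B2, B2–B3, B3–B4
Every bag has size at most 5, so the width is 5 − 1 = 4 and tw(G) ≤ 4. For the lower bound, the 5 vertices {a, b, c, e, g} are pairwise adjacent, and any tree decomposition puts a clique entirely inside one bag — forcing width ≥ 4. The upper and lower bounds meet at 4, so that is the treewidth.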